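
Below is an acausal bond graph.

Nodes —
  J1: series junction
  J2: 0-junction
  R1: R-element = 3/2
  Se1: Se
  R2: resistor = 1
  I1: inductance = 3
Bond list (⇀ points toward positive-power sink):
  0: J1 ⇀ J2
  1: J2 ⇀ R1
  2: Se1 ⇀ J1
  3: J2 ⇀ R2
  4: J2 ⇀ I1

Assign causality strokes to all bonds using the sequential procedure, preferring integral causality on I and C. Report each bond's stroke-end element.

β2 stroke→J1  (Se1: effort source, stroke at far end)
β0 stroke→J2  (only one flow-in slot at J1)
β1 stroke→R1  (J2 effort already set via bond 0)
β3 stroke→R2  (0-jn J2 has e-setter on 0)
β4 stroke→I1  (J2 effort already set via bond 0)

b0 |J2
b1 |R1
b2 |J1
b3 |R2
b4 |I1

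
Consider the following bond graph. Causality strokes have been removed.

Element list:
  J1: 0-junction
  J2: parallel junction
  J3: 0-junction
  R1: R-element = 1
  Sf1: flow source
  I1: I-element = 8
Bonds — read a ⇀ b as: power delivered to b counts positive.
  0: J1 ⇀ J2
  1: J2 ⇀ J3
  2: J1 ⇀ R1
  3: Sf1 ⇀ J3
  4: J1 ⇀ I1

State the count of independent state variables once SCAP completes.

1  (I1 all integral)

b3 stroke→Sf1  (source Sf1 imposes f)
b1 stroke→J3  (J3: last free bond brings effort in)
b0 stroke→J2  (J2 needs exactly one e-in)
b4 stroke→I1  (I1: I, integral causality)
b2 stroke→J1  (J1 needs exactly one e-in)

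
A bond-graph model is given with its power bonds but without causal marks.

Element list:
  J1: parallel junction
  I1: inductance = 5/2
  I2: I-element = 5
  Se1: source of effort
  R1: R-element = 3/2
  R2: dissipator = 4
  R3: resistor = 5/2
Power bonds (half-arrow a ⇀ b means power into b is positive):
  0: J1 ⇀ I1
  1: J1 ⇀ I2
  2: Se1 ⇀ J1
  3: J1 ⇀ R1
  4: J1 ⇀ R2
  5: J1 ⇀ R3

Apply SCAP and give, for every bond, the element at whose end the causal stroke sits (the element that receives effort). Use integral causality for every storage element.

bond 2 stroke at J1  (Se1 fixes effort; stroke away)
bond 0 stroke at I1  (0-jn J1 has e-setter on 2)
bond 1 stroke at I2  (J1: bond 2 brought effort, rest push out)
bond 3 stroke at R1  (0-jn J1 has e-setter on 2)
bond 4 stroke at R2  (J1 effort already set via bond 2)
bond 5 stroke at R3  (J1 effort already set via bond 2)

#0 |I1
#1 |I2
#2 |J1
#3 |R1
#4 |R2
#5 |R3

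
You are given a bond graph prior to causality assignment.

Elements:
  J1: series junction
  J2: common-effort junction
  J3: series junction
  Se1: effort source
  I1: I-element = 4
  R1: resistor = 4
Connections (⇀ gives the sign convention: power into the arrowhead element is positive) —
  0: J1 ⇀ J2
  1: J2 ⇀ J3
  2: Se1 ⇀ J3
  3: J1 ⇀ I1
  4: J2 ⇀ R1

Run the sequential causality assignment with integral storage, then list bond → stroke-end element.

β0 stroke at J1
β1 stroke at J2
β2 stroke at J3
β3 stroke at I1
β4 stroke at R1

β2 |J3  (Se1: effort source, stroke at far end)
β1 |J2  (J3 needs exactly one f-in)
β0 |J1  (J2 effort already set via bond 1)
β4 |R1  (J2 effort already set via bond 1)
β3 |I1  (closing 1-jn rule on J1)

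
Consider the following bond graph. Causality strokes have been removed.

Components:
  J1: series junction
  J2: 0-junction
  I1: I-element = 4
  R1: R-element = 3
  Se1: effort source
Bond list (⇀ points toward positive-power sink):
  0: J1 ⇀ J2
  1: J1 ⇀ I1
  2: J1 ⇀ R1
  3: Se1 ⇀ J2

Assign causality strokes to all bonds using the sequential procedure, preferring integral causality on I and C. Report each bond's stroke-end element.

bond 3 |J2  (Se1: effort source, stroke at far end)
bond 0 |J1  (J2 effort already set via bond 3)
bond 1 |I1  (I1 outputs flow p/I1)
bond 2 |J1  (1-jn J1 has f-setter on 1)

bond 0 stroke→J1
bond 1 stroke→I1
bond 2 stroke→J1
bond 3 stroke→J2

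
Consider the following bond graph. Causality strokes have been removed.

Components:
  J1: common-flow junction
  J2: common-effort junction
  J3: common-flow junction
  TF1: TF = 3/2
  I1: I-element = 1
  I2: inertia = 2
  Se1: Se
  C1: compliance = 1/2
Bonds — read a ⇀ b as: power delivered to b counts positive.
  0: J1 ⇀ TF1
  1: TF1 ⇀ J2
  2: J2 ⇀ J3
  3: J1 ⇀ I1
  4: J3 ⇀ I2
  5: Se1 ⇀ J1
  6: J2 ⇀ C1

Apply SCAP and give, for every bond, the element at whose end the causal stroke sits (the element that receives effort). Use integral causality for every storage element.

b0 stroke at J1
b1 stroke at TF1
b2 stroke at J3
b3 stroke at I1
b4 stroke at I2
b5 stroke at J1
b6 stroke at J2

b5 stroke at J1  (Se1: effort source, stroke at far end)
b3 stroke at I1  (I1: I, integral causality)
b0 stroke at J1  (common-f at J1 fixed by 3)
b1 stroke at TF1  (TF1: transformer flips bond 0)
b4 stroke at I2  (I2 integral (f out))
b2 stroke at J3  (J3: bond 4 brought flow, rest push out)
b6 stroke at J2  (J2: last free bond brings effort in)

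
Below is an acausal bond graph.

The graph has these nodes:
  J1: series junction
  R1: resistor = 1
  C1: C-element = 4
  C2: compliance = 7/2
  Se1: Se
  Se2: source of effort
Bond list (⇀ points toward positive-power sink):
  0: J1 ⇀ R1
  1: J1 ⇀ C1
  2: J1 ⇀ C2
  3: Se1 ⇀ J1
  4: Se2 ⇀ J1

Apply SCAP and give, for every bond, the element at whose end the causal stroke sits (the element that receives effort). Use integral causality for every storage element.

bond 0 stroke at R1
bond 1 stroke at J1
bond 2 stroke at J1
bond 3 stroke at J1
bond 4 stroke at J1

bond 3 |J1  (Se1 (Se) sets effort on bond)
bond 4 |J1  (Se2 fixes effort; stroke away)
bond 1 |J1  (prefer integral on C1)
bond 2 |J1  (C2 integral (e out))
bond 0 |R1  (only one flow-in slot at J1)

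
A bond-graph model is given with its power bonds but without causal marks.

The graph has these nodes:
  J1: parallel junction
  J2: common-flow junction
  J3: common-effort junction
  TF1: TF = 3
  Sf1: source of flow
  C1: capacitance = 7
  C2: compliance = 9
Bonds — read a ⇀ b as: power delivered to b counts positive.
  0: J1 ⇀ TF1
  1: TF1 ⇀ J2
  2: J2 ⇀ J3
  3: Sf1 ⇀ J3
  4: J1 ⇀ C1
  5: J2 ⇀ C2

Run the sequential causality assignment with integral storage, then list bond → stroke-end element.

b0 |TF1
b1 |J2
b2 |J3
b3 |Sf1
b4 |J1
b5 |J2

b3 →Sf1  (Sf1 (Sf) sets flow on bond)
b2 →J3  (J3: last free bond brings effort in)
b1 →J2  (J2: bond 2 brought flow, rest push out)
b5 →J2  (common-f at J2 fixed by 2)
b0 →TF1  (TF1 one-in-one-out from 1)
b4 →J1  (only one effort-in slot at J1)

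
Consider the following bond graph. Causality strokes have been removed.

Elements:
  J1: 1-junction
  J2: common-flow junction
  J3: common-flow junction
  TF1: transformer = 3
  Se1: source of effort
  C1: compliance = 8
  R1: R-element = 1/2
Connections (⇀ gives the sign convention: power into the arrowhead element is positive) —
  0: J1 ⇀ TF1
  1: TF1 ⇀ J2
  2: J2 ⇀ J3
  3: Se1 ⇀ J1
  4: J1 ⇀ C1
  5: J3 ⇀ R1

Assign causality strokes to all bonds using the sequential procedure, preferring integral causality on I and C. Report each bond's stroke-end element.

β3 stroke→J1  (Se1 fixes effort; stroke away)
β4 stroke→J1  (C1 outputs effort q/C1)
β0 stroke→TF1  (J1: last free bond brings flow in)
β1 stroke→J2  (TF1 one-in-one-out from 0)
β2 stroke→J3  (J2: last free bond brings flow in)
β5 stroke→R1  (closing 1-jn rule on J3)

β0 →TF1
β1 →J2
β2 →J3
β3 →J1
β4 →J1
β5 →R1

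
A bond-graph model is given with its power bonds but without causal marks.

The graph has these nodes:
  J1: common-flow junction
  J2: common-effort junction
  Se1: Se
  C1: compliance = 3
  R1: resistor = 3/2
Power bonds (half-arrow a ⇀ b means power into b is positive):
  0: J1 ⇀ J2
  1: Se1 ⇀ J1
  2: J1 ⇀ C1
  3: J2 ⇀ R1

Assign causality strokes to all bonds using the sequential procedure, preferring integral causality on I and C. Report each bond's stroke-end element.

#1 stroke→J1  (source Se1 imposes e)
#2 stroke→J1  (prefer integral on C1)
#0 stroke→J2  (J1: last free bond brings flow in)
#3 stroke→R1  (J2: bond 0 brought effort, rest push out)

b0 stroke→J2
b1 stroke→J1
b2 stroke→J1
b3 stroke→R1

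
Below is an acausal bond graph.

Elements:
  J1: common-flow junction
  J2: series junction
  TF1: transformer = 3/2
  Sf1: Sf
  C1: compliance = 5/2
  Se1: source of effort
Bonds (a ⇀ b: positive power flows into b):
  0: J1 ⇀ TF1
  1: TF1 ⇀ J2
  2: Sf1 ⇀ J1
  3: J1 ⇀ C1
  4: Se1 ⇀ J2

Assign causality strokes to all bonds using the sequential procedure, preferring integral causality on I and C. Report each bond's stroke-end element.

#0 stroke→J1
#1 stroke→TF1
#2 stroke→Sf1
#3 stroke→J1
#4 stroke→J2

#2 →Sf1  (source Sf1 imposes f)
#4 →J2  (source Se1 imposes e)
#0 →J1  (common-f at J1 fixed by 2)
#3 →J1  (J1 flow already set via bond 2)
#1 →TF1  (J2: last free bond brings flow in)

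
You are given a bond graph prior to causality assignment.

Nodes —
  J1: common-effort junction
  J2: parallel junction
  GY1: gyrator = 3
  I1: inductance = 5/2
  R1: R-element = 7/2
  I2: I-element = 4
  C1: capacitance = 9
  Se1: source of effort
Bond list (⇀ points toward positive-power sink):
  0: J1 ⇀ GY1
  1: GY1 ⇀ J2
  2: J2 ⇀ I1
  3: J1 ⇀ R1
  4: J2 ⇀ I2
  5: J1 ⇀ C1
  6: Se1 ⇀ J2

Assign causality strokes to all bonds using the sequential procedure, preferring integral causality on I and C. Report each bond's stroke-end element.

#6 stroke→J2  (Se1: effort source, stroke at far end)
#1 stroke→GY1  (J2 effort already set via bond 6)
#2 stroke→I1  (J2: bond 6 brought effort, rest push out)
#4 stroke→I2  (0-jn J2 has e-setter on 6)
#0 stroke→GY1  (GY GY1: same side as bond 1)
#5 stroke→J1  (C1 outputs effort q/C1)
#3 stroke→R1  (J1 effort already set via bond 5)

b0 |GY1
b1 |GY1
b2 |I1
b3 |R1
b4 |I2
b5 |J1
b6 |J2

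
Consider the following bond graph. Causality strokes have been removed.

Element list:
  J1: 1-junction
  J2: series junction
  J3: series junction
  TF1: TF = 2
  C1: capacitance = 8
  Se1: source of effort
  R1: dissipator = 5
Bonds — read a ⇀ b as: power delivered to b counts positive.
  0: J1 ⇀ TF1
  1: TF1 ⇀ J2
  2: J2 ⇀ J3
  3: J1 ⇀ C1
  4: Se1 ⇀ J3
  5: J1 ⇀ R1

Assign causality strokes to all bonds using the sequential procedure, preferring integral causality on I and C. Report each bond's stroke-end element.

b0 →J1
b1 →TF1
b2 →J2
b3 →J1
b4 →J3
b5 →R1

bond 4 stroke at J3  (Se1 fixes effort; stroke away)
bond 2 stroke at J2  (J3 needs exactly one f-in)
bond 1 stroke at TF1  (J2 needs exactly one f-in)
bond 0 stroke at J1  (TF TF1: opposite of bond 1)
bond 3 stroke at J1  (C1 integral (e out))
bond 5 stroke at R1  (closing 1-jn rule on J1)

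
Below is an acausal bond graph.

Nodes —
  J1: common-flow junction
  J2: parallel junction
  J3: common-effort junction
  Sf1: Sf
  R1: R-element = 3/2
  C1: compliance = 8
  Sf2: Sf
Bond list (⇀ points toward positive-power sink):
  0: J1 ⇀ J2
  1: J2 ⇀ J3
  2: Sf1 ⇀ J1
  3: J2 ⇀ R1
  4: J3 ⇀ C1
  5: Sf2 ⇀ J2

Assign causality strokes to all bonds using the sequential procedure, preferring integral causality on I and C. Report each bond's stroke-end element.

β2 stroke at Sf1  (Sf1 (Sf) sets flow on bond)
β5 stroke at Sf2  (Sf2: flow source, stroke at near end)
β0 stroke at J1  (common-f at J1 fixed by 2)
β4 stroke at J3  (C1 integral (e out))
β1 stroke at J2  (J3: bond 4 brought effort, rest push out)
β3 stroke at R1  (common-e at J2 fixed by 1)

#0 stroke at J1
#1 stroke at J2
#2 stroke at Sf1
#3 stroke at R1
#4 stroke at J3
#5 stroke at Sf2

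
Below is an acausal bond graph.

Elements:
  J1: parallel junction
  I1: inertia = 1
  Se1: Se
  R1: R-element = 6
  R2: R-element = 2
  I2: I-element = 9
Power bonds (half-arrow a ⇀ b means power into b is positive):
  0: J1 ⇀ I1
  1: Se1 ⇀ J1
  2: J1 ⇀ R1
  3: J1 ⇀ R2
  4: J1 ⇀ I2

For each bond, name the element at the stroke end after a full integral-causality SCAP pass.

β0 |I1
β1 |J1
β2 |R1
β3 |R2
β4 |I2

#1 stroke→J1  (Se1 (Se) sets effort on bond)
#0 stroke→I1  (J1: bond 1 brought effort, rest push out)
#2 stroke→R1  (J1 effort already set via bond 1)
#3 stroke→R2  (common-e at J1 fixed by 1)
#4 stroke→I2  (J1: bond 1 brought effort, rest push out)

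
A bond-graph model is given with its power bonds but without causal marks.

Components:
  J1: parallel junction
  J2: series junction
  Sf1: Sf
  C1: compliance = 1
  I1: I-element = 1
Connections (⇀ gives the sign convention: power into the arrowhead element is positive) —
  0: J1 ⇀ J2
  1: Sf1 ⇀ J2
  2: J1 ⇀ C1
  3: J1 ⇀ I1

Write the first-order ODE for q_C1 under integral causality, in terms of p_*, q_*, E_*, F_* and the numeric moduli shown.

b1 →Sf1  (Sf1: flow source, stroke at near end)
b0 →J2  (common-f at J2 fixed by 1)
b2 →J1  (C1 outputs effort q/C1)
b3 →I1  (common-e at J1 fixed by 2)

dq_C1/dt = -F_Sf1 - p_I1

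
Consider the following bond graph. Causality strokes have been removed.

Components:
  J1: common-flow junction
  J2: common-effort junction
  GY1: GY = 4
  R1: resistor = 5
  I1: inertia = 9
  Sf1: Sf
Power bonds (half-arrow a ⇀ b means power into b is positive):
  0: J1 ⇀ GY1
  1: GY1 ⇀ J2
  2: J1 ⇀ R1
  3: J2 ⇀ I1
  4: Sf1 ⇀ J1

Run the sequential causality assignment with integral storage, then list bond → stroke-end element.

β0 stroke at J1
β1 stroke at J2
β2 stroke at J1
β3 stroke at I1
β4 stroke at Sf1

b4 |Sf1  (Sf1: flow source, stroke at near end)
b0 |J1  (common-f at J1 fixed by 4)
b2 |J1  (1-jn J1 has f-setter on 4)
b1 |J2  (GY1 both-in/both-out from 0)
b3 |I1  (J2 effort already set via bond 1)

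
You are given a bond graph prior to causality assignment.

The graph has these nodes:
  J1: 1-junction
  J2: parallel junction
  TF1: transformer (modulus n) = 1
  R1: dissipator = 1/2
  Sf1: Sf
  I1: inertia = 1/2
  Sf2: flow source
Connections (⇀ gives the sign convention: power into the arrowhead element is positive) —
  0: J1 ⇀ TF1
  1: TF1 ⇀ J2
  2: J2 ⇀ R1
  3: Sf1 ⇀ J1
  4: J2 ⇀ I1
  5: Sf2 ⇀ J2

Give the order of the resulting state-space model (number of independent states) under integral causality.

1  (I1 all integral)

bond 3 |Sf1  (Sf1 fixes flow; stroke at Sf1)
bond 5 |Sf2  (source Sf2 imposes f)
bond 0 |J1  (1-jn J1 has f-setter on 3)
bond 1 |TF1  (through TF1, causality passes straight; one stroke at TF1)
bond 4 |I1  (I1 integral (f out))
bond 2 |J2  (only one effort-in slot at J2)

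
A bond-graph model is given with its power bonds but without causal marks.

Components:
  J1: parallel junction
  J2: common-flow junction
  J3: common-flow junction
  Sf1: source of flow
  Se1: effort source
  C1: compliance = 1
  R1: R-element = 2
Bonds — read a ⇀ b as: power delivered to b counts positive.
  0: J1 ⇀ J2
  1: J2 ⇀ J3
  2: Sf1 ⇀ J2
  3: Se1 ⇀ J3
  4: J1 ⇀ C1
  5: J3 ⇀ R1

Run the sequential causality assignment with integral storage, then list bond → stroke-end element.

b2 stroke at Sf1  (source Sf1 imposes f)
b3 stroke at J3  (Se1 (Se) sets effort on bond)
b0 stroke at J2  (J2: bond 2 brought flow, rest push out)
b1 stroke at J2  (J2: bond 2 brought flow, rest push out)
b5 stroke at J3  (J3 flow already set via bond 1)
b4 stroke at J1  (J1: last free bond brings effort in)

bond 0 stroke→J2
bond 1 stroke→J2
bond 2 stroke→Sf1
bond 3 stroke→J3
bond 4 stroke→J1
bond 5 stroke→J3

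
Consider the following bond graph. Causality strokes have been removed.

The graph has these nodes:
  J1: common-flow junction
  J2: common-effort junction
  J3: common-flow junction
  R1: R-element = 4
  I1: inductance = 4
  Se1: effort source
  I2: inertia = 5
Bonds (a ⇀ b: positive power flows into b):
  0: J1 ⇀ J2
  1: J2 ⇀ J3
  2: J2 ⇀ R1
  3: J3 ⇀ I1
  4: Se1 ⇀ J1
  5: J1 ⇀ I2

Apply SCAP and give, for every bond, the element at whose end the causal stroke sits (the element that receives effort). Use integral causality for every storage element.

#4 |J1  (Se1: effort source, stroke at far end)
#3 |I1  (prefer integral on I1)
#1 |J3  (J3 flow already set via bond 3)
#5 |I2  (I2 outputs flow p/I2)
#0 |J1  (common-f at J1 fixed by 5)
#2 |J2  (J2: last free bond brings effort in)

β0 |J1
β1 |J3
β2 |J2
β3 |I1
β4 |J1
β5 |I2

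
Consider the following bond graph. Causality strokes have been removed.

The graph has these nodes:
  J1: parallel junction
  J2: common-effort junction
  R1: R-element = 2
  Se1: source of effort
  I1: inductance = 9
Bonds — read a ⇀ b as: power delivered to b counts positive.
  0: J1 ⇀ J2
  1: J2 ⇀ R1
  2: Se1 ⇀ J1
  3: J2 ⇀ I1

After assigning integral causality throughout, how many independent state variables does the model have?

b2 |J1  (source Se1 imposes e)
b0 |J2  (J1 effort already set via bond 2)
b1 |R1  (common-e at J2 fixed by 0)
b3 |I1  (common-e at J2 fixed by 0)

1  (I1 all integral)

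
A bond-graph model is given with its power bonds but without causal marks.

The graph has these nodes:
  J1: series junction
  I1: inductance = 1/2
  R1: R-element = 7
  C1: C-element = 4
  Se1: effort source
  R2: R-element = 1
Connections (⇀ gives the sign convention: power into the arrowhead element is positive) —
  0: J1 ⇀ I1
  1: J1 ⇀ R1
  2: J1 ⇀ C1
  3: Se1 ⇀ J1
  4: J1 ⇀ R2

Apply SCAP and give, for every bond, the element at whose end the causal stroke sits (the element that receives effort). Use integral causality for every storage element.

β0 stroke at I1
β1 stroke at J1
β2 stroke at J1
β3 stroke at J1
β4 stroke at J1

#3 |J1  (source Se1 imposes e)
#0 |I1  (I1 outputs flow p/I1)
#1 |J1  (J1 flow already set via bond 0)
#2 |J1  (J1 flow already set via bond 0)
#4 |J1  (common-f at J1 fixed by 0)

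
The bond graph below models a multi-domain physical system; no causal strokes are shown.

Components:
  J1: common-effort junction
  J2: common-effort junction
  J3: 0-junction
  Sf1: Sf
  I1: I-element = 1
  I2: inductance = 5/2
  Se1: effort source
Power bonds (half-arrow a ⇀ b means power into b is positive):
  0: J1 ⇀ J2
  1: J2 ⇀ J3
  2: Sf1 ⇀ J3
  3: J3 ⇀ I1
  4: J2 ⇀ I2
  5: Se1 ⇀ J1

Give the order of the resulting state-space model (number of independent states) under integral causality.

β2 |Sf1  (source Sf1 imposes f)
β5 |J1  (Se1 fixes effort; stroke away)
β0 |J2  (J1 effort already set via bond 5)
β1 |J3  (J2: bond 0 brought effort, rest push out)
β4 |I2  (J2 effort already set via bond 0)
β3 |I1  (0-jn J3 has e-setter on 1)

2  (I1, I2 all integral)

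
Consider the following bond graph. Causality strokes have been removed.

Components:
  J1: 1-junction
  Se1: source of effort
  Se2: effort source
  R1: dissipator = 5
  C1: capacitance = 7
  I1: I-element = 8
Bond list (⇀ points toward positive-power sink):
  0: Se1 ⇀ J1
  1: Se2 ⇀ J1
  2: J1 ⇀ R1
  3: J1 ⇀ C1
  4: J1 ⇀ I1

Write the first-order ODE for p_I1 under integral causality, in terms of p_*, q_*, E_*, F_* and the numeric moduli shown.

#0 |J1  (Se1 (Se) sets effort on bond)
#1 |J1  (Se2 (Se) sets effort on bond)
#3 |J1  (C1: C, integral causality)
#4 |I1  (prefer integral on I1)
#2 |J1  (J1: bond 4 brought flow, rest push out)

dp_I1/dt = E_Se1 + E_Se2 - 5*p_I1/8 - q_C1/7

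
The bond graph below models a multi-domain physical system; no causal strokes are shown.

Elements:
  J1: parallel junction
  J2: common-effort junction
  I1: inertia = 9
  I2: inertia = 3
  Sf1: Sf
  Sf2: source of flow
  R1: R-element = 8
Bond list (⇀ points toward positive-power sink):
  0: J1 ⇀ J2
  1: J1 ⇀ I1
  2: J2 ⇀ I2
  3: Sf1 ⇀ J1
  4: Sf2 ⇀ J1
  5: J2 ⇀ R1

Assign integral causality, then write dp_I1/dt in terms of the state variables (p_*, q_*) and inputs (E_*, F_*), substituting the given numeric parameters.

bond 3 →Sf1  (source Sf1 imposes f)
bond 4 →Sf2  (Sf2 fixes flow; stroke at Sf2)
bond 1 →I1  (prefer integral on I1)
bond 0 →J1  (J1: last free bond brings effort in)
bond 2 →I2  (I2 integral (f out))
bond 5 →J2  (J2 needs exactly one e-in)

dp_I1/dt = 8*F_Sf1 + 8*F_Sf2 - 8*p_I1/9 - 8*p_I2/3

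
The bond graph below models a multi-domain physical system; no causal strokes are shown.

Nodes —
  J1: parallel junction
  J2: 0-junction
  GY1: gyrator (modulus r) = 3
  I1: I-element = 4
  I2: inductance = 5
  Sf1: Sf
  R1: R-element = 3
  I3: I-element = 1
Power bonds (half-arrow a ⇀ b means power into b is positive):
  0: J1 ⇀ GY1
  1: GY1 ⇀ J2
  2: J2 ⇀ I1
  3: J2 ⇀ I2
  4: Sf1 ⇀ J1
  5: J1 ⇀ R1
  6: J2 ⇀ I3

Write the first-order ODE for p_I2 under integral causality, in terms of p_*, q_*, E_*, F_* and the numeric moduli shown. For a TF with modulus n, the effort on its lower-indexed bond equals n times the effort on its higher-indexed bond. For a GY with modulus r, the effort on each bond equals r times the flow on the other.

β4 →Sf1  (source Sf1 imposes f)
β2 →I1  (prefer integral on I1)
β3 →I2  (I2: I, integral causality)
β6 →I3  (prefer integral on I3)
β1 →J2  (J2 needs exactly one e-in)
β0 →J1  (GY1 both-in/both-out from 1)
β5 →R1  (0-jn J1 has e-setter on 0)

dp_I2/dt = 3*F_Sf1 - 3*p_I1/4 - 3*p_I2/5 - 3*p_I3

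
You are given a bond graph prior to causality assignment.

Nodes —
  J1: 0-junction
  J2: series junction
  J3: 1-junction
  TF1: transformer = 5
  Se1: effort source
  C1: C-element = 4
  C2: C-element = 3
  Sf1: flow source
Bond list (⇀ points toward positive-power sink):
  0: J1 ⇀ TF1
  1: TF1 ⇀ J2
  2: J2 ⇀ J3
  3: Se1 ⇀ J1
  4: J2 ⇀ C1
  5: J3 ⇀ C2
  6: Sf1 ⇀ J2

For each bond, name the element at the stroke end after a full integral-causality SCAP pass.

#0 stroke→TF1
#1 stroke→J2
#2 stroke→J2
#3 stroke→J1
#4 stroke→J2
#5 stroke→J3
#6 stroke→Sf1

b3 →J1  (source Se1 imposes e)
b6 →Sf1  (source Sf1 imposes f)
b0 →TF1  (0-jn J1 has e-setter on 3)
b1 →J2  (J2 flow already set via bond 6)
b2 →J2  (J2 flow already set via bond 6)
b4 →J2  (1-jn J2 has f-setter on 6)
b5 →J3  (1-jn J3 has f-setter on 2)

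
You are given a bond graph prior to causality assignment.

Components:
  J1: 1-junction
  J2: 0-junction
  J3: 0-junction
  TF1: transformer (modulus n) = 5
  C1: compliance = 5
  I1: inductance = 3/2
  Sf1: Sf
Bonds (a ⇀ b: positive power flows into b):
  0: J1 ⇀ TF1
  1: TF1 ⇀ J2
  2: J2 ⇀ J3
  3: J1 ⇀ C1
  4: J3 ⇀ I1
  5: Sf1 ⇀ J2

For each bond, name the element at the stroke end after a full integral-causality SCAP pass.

bond 5 stroke at Sf1  (Sf1: flow source, stroke at near end)
bond 3 stroke at J1  (prefer integral on C1)
bond 0 stroke at TF1  (closing 1-jn rule on J1)
bond 1 stroke at J2  (TF TF1: opposite of bond 0)
bond 2 stroke at J3  (common-e at J2 fixed by 1)
bond 4 stroke at I1  (J3 effort already set via bond 2)

#0 stroke at TF1
#1 stroke at J2
#2 stroke at J3
#3 stroke at J1
#4 stroke at I1
#5 stroke at Sf1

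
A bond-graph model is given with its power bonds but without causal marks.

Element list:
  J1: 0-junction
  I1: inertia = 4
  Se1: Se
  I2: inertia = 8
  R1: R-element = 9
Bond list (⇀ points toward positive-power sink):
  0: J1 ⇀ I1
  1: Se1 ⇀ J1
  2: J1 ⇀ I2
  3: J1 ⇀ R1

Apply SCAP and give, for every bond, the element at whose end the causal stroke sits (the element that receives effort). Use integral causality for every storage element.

#0 →I1
#1 →J1
#2 →I2
#3 →R1

b1 |J1  (Se1 (Se) sets effort on bond)
b0 |I1  (0-jn J1 has e-setter on 1)
b2 |I2  (0-jn J1 has e-setter on 1)
b3 |R1  (common-e at J1 fixed by 1)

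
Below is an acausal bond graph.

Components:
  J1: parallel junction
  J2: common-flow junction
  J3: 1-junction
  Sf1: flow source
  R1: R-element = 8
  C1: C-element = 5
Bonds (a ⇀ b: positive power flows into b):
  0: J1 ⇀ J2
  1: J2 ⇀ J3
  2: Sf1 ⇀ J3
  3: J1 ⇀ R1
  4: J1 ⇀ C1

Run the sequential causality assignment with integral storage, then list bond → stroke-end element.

β2 →Sf1  (source Sf1 imposes f)
β1 →J3  (1-jn J3 has f-setter on 2)
β0 →J2  (J2 flow already set via bond 1)
β4 →J1  (C1 outputs effort q/C1)
β3 →R1  (J1: bond 4 brought effort, rest push out)

β0 →J2
β1 →J3
β2 →Sf1
β3 →R1
β4 →J1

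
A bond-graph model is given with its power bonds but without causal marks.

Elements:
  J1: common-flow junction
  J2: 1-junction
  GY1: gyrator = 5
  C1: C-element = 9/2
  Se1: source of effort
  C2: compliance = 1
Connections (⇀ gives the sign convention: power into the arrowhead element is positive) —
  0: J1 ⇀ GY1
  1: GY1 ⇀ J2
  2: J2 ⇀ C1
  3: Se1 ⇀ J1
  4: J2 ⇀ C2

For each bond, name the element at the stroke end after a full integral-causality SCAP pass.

#3 stroke at J1  (source Se1 imposes e)
#0 stroke at GY1  (only one flow-in slot at J1)
#1 stroke at GY1  (GY GY1: same side as bond 0)
#2 stroke at J2  (common-f at J2 fixed by 1)
#4 stroke at J2  (1-jn J2 has f-setter on 1)

#0 →GY1
#1 →GY1
#2 →J2
#3 →J1
#4 →J2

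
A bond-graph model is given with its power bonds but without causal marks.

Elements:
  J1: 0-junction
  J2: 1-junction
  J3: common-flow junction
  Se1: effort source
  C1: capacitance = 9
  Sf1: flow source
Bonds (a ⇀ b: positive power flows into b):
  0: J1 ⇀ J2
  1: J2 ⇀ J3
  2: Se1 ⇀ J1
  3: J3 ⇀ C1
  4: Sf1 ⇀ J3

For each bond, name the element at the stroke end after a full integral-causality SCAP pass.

β2 |J1  (Se1: effort source, stroke at far end)
β4 |Sf1  (Sf1 (Sf) sets flow on bond)
β0 |J2  (J1 effort already set via bond 2)
β1 |J3  (closing 1-jn rule on J2)
β3 |J3  (J3 flow already set via bond 4)

#0 →J2
#1 →J3
#2 →J1
#3 →J3
#4 →Sf1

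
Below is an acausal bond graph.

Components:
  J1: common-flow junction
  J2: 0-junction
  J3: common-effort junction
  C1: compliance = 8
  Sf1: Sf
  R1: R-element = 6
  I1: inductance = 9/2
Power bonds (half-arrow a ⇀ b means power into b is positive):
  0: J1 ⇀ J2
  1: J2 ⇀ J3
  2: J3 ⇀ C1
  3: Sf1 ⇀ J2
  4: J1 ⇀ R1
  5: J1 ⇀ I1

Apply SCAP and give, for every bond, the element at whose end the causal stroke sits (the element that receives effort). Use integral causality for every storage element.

b3 |Sf1  (Sf1 (Sf) sets flow on bond)
b2 |J3  (C1: C, integral causality)
b1 |J2  (J3 effort already set via bond 2)
b0 |J1  (common-e at J2 fixed by 1)
b5 |I1  (I1 integral (f out))
b4 |J1  (J1 flow already set via bond 5)

b0 |J1
b1 |J2
b2 |J3
b3 |Sf1
b4 |J1
b5 |I1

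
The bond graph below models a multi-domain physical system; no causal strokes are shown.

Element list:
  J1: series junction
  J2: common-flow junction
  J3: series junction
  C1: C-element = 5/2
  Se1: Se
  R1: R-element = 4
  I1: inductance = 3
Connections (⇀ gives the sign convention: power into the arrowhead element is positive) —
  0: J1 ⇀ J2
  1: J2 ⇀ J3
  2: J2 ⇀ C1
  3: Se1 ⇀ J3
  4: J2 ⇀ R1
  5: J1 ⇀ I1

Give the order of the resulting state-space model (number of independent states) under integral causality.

β3 stroke→J3  (Se1 (Se) sets effort on bond)
β1 stroke→J2  (closing 1-jn rule on J3)
β2 stroke→J2  (prefer integral on C1)
β5 stroke→I1  (I1 integral (f out))
β0 stroke→J1  (J1 flow already set via bond 5)
β4 stroke→J2  (1-jn J2 has f-setter on 0)

2  (C1, I1 all integral)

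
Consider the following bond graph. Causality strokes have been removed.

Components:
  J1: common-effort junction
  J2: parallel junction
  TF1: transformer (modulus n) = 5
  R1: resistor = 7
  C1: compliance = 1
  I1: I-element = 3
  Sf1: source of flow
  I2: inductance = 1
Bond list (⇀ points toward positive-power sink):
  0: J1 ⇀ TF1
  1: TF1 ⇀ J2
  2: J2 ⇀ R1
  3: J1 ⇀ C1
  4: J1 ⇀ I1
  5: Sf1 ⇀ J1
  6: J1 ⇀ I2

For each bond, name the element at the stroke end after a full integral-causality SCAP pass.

bond 0 stroke→TF1
bond 1 stroke→J2
bond 2 stroke→R1
bond 3 stroke→J1
bond 4 stroke→I1
bond 5 stroke→Sf1
bond 6 stroke→I2

#5 stroke at Sf1  (Sf1: flow source, stroke at near end)
#3 stroke at J1  (C1: C, integral causality)
#0 stroke at TF1  (J1: bond 3 brought effort, rest push out)
#4 stroke at I1  (J1 effort already set via bond 3)
#6 stroke at I2  (0-jn J1 has e-setter on 3)
#1 stroke at J2  (TF TF1: opposite of bond 0)
#2 stroke at R1  (J2 effort already set via bond 1)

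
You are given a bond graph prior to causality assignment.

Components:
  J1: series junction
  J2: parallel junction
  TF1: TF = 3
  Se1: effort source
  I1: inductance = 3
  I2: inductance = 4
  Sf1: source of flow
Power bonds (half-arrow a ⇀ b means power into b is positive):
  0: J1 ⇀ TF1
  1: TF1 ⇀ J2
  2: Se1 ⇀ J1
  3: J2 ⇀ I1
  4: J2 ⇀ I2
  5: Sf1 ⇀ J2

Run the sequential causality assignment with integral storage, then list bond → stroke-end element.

β0 stroke→TF1
β1 stroke→J2
β2 stroke→J1
β3 stroke→I1
β4 stroke→I2
β5 stroke→Sf1

β2 stroke at J1  (source Se1 imposes e)
β5 stroke at Sf1  (Sf1: flow source, stroke at near end)
β0 stroke at TF1  (only one flow-in slot at J1)
β1 stroke at J2  (TF1: transformer flips bond 0)
β3 stroke at I1  (0-jn J2 has e-setter on 1)
β4 stroke at I2  (common-e at J2 fixed by 1)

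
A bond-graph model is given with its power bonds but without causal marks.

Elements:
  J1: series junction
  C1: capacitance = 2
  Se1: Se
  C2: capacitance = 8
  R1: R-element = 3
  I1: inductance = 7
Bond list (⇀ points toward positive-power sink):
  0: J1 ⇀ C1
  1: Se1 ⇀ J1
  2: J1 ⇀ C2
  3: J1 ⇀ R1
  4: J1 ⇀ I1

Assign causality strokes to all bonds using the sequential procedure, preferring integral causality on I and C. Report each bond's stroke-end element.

β0 |J1
β1 |J1
β2 |J1
β3 |J1
β4 |I1

bond 1 stroke→J1  (Se1: effort source, stroke at far end)
bond 0 stroke→J1  (C1 outputs effort q/C1)
bond 2 stroke→J1  (prefer integral on C2)
bond 4 stroke→I1  (I1 outputs flow p/I1)
bond 3 stroke→J1  (J1: bond 4 brought flow, rest push out)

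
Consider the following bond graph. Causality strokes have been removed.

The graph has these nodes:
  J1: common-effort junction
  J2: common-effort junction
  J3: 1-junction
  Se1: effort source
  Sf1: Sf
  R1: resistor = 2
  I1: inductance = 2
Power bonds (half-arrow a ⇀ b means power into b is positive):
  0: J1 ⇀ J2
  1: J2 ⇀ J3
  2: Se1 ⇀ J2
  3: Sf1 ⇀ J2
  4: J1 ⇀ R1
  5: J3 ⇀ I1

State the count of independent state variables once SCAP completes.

1  (I1 all integral)

b2 |J2  (Se1 fixes effort; stroke away)
b3 |Sf1  (Sf1 fixes flow; stroke at Sf1)
b0 |J1  (common-e at J2 fixed by 2)
b1 |J3  (J2 effort already set via bond 2)
b5 |I1  (J3 needs exactly one f-in)
b4 |R1  (0-jn J1 has e-setter on 0)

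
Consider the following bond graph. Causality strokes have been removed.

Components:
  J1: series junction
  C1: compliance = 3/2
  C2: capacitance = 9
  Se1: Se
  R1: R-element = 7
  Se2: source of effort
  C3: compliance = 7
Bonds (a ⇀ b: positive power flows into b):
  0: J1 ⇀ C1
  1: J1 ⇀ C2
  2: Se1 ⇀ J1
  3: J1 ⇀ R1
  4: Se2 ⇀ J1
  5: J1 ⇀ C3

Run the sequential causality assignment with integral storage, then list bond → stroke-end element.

#2 stroke→J1  (Se1: effort source, stroke at far end)
#4 stroke→J1  (source Se2 imposes e)
#0 stroke→J1  (C1 integral (e out))
#1 stroke→J1  (C2 integral (e out))
#5 stroke→J1  (C3 outputs effort q/C3)
#3 stroke→R1  (closing 1-jn rule on J1)

bond 0 |J1
bond 1 |J1
bond 2 |J1
bond 3 |R1
bond 4 |J1
bond 5 |J1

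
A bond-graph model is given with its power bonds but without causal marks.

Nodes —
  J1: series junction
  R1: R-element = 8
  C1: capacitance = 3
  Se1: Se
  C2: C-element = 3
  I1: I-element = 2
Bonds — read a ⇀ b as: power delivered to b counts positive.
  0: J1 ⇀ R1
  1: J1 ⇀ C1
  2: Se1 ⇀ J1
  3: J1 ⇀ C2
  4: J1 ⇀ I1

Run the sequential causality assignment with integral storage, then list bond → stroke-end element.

b0 |J1
b1 |J1
b2 |J1
b3 |J1
b4 |I1

#2 |J1  (Se1: effort source, stroke at far end)
#1 |J1  (C1: C, integral causality)
#3 |J1  (C2 integral (e out))
#4 |I1  (prefer integral on I1)
#0 |J1  (1-jn J1 has f-setter on 4)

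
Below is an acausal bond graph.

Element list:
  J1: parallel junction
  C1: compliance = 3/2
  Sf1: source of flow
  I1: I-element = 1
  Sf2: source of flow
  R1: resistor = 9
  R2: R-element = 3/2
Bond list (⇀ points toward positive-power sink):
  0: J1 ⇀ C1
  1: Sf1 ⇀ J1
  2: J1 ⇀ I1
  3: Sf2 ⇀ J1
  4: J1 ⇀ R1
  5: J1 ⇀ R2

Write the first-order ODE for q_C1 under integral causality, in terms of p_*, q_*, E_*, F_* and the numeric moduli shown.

b1 →Sf1  (Sf1: flow source, stroke at near end)
b3 →Sf2  (source Sf2 imposes f)
b0 →J1  (C1: C, integral causality)
b2 →I1  (0-jn J1 has e-setter on 0)
b4 →R1  (common-e at J1 fixed by 0)
b5 →R2  (J1 effort already set via bond 0)

dq_C1/dt = F_Sf1 + F_Sf2 - p_I1 - 14*q_C1/27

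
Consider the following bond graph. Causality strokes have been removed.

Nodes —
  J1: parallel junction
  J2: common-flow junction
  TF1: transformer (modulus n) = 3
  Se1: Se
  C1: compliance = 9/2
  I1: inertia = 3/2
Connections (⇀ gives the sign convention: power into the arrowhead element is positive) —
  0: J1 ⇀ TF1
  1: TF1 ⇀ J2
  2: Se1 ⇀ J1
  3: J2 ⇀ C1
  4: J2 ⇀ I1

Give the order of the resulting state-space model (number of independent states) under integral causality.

#2 stroke→J1  (Se1 fixes effort; stroke away)
#0 stroke→TF1  (J1 effort already set via bond 2)
#1 stroke→J2  (TF TF1: opposite of bond 0)
#3 stroke→J2  (prefer integral on C1)
#4 stroke→I1  (only one flow-in slot at J2)

2  (C1, I1 all integral)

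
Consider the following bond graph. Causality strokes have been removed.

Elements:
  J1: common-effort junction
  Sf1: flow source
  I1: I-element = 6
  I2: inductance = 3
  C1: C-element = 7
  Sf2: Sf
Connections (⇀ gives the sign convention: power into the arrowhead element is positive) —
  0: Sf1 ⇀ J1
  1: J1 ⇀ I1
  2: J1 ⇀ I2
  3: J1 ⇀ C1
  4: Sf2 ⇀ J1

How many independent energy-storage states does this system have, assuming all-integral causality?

3  (C1, I1, I2 all integral)

#0 stroke→Sf1  (Sf1 (Sf) sets flow on bond)
#4 stroke→Sf2  (Sf2 fixes flow; stroke at Sf2)
#1 stroke→I1  (I1: I, integral causality)
#2 stroke→I2  (I2 integral (f out))
#3 stroke→J1  (J1 needs exactly one e-in)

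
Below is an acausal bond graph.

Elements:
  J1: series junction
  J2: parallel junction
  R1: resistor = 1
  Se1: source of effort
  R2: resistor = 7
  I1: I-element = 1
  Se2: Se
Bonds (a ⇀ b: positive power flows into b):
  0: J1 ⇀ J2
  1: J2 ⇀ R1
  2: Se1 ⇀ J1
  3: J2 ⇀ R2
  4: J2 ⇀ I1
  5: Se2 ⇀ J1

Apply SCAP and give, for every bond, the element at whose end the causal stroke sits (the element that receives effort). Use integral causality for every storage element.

β0 stroke→J2
β1 stroke→R1
β2 stroke→J1
β3 stroke→R2
β4 stroke→I1
β5 stroke→J1

#2 stroke at J1  (source Se1 imposes e)
#5 stroke at J1  (Se2: effort source, stroke at far end)
#0 stroke at J2  (closing 1-jn rule on J1)
#1 stroke at R1  (0-jn J2 has e-setter on 0)
#3 stroke at R2  (J2 effort already set via bond 0)
#4 stroke at I1  (common-e at J2 fixed by 0)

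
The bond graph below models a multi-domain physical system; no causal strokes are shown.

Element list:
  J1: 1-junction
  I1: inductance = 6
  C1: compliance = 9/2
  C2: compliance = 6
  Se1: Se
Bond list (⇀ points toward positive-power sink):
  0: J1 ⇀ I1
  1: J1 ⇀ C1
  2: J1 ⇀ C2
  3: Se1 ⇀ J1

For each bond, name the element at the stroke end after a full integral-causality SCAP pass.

bond 0 stroke→I1
bond 1 stroke→J1
bond 2 stroke→J1
bond 3 stroke→J1

b3 →J1  (source Se1 imposes e)
b0 →I1  (I1 outputs flow p/I1)
b1 →J1  (1-jn J1 has f-setter on 0)
b2 →J1  (J1 flow already set via bond 0)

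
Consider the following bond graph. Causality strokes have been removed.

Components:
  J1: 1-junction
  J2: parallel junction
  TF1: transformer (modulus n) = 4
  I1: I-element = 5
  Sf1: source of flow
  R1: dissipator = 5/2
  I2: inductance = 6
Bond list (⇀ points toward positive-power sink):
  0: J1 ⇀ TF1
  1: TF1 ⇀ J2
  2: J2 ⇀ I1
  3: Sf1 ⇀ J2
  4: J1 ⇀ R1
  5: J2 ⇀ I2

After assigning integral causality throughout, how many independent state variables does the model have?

β3 stroke→Sf1  (source Sf1 imposes f)
β2 stroke→I1  (I1 outputs flow p/I1)
β5 stroke→I2  (prefer integral on I2)
β1 stroke→J2  (only one effort-in slot at J2)
β0 stroke→TF1  (TF TF1: opposite of bond 1)
β4 stroke→J1  (J1: bond 0 brought flow, rest push out)

2  (I1, I2 all integral)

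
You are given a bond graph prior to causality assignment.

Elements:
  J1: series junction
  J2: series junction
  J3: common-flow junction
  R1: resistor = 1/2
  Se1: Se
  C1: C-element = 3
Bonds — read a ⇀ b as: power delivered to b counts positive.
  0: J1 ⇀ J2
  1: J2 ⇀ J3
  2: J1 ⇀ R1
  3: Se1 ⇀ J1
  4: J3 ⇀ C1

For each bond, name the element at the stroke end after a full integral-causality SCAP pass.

b0 |J1
b1 |J2
b2 |R1
b3 |J1
b4 |J3

bond 3 stroke at J1  (Se1 (Se) sets effort on bond)
bond 4 stroke at J3  (C1 integral (e out))
bond 1 stroke at J2  (only one flow-in slot at J3)
bond 0 stroke at J1  (J2 needs exactly one f-in)
bond 2 stroke at R1  (closing 1-jn rule on J1)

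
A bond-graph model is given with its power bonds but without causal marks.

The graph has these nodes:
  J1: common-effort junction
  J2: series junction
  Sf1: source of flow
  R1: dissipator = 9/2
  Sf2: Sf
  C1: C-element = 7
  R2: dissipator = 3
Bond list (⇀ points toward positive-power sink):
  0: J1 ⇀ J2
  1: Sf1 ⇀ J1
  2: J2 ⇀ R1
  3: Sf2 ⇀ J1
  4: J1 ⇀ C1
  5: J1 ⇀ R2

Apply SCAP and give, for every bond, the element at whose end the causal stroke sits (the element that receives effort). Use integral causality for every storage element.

b0 →J2
b1 →Sf1
b2 →R1
b3 →Sf2
b4 →J1
b5 →R2

#1 →Sf1  (Sf1 fixes flow; stroke at Sf1)
#3 →Sf2  (Sf2: flow source, stroke at near end)
#4 →J1  (C1 outputs effort q/C1)
#0 →J2  (common-e at J1 fixed by 4)
#5 →R2  (J1 effort already set via bond 4)
#2 →R1  (J2 needs exactly one f-in)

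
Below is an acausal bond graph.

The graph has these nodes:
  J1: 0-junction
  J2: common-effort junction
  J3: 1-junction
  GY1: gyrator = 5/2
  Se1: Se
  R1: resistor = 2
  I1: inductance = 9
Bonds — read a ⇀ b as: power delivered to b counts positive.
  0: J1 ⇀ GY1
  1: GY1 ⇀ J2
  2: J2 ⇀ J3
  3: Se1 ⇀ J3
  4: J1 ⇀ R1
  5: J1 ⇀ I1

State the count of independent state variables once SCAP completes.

1  (I1 all integral)

b3 →J3  (Se1 fixes effort; stroke away)
b2 →J2  (closing 1-jn rule on J3)
b1 →GY1  (common-e at J2 fixed by 2)
b0 →GY1  (GY1 both-in/both-out from 1)
b5 →I1  (I1: I, integral causality)
b4 →J1  (closing 0-jn rule on J1)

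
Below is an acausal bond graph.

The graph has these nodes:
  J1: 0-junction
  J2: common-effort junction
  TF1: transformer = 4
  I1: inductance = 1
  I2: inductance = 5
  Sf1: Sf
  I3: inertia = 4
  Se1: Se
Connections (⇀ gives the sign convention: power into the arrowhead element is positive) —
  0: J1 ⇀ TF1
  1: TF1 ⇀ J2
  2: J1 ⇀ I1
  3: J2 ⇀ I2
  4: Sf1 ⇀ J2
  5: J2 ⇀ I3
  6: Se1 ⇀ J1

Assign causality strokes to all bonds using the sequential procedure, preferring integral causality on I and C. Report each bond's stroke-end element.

#4 →Sf1  (source Sf1 imposes f)
#6 →J1  (source Se1 imposes e)
#0 →TF1  (common-e at J1 fixed by 6)
#2 →I1  (common-e at J1 fixed by 6)
#1 →J2  (TF TF1: opposite of bond 0)
#3 →I2  (0-jn J2 has e-setter on 1)
#5 →I3  (J2 effort already set via bond 1)

β0 stroke→TF1
β1 stroke→J2
β2 stroke→I1
β3 stroke→I2
β4 stroke→Sf1
β5 stroke→I3
β6 stroke→J1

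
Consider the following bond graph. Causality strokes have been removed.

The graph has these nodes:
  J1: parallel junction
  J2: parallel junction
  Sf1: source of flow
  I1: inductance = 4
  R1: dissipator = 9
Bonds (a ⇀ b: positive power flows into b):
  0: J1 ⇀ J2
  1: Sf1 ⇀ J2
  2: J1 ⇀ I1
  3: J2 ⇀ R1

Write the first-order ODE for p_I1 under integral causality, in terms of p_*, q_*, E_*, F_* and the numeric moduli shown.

bond 1 |Sf1  (Sf1 (Sf) sets flow on bond)
bond 2 |I1  (I1 outputs flow p/I1)
bond 0 |J1  (J1: last free bond brings effort in)
bond 3 |J2  (closing 0-jn rule on J2)

dp_I1/dt = 9*F_Sf1 - 9*p_I1/4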